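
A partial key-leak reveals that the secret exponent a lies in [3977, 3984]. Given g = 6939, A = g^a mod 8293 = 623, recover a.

3983

Compute 6939^3977 mod 8293 = 4078, then multiply by 6939 repeatedly:
  6939^3977=4078  6939^3978=1526  6939^3979=7046  6939^3980=4959  6939^3981=2844
  6939^3982=5469  6939^3983=623
Found 623 at exponent 3983.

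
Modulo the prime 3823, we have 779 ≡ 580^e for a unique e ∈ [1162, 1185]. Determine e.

1177

Compute 580^1162 mod 3823 = 1377, then multiply by 580 repeatedly:
  580^1162=1377  580^1163=3476  580^1164=1359  580^1165=682  580^1166=1791
  580^1167=2747  580^1168=2892  580^1169=2886  580^1170=3229  580^1171=3373
  580^1172=2787  580^1173=3154  580^1174=1926  580^1175=764  580^1176=3475
  580^1177=779
Found 779 at exponent 1177.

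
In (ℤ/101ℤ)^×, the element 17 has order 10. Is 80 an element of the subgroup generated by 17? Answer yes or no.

no

⟨17⟩ has order 10; its elements mod 101 are {1, 6, 14, 17, 36, 65, 84, 87, 95, 100}.
80 is not in this set.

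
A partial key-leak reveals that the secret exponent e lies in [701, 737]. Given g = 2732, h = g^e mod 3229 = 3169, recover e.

Compute 2732^701 mod 3229 = 74, then multiply by 2732 repeatedly:
  2732^701=74  2732^702=1970  2732^703=2526  2732^704=659  2732^705=1835
  2732^706=1812  2732^707=327  2732^708=2160  2732^709=1737  2732^710=2083
  2732^711=1258  2732^712=1200  2732^713=965  2732^714=1516  2732^715=2134
  2732^716=1743  2732^717=2330  2732^718=1201  2732^719=468  2732^720=3121
  2732^721=2012  2732^722=1026  2732^723=260  2732^724=3169
Found 3169 at exponent 724.

724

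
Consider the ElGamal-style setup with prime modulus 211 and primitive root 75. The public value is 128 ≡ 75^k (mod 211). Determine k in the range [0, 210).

91

Baby-step giant-step with m = ceil(sqrt(210)) = 15.
Baby table (75^j mod 211 for j=0..14):
  0:1  1:75  2:139  3:86  4:120  5:138  6:11  7:192
  8:52  9:102  10:54  11:41  12:121  13:2  14:150
Giant step factor: 75^(-15) ≡ 63 (mod 211).
Scan 128·63^i mod 211 for i = 0, 1, …:
  i=0: 128   i=1: 46   i=2: 155   i=3: 59
  i=4: 130   i=5: 172   i=6: 75
Match at i=6, j=1: k = 6·15 + 1 = 91.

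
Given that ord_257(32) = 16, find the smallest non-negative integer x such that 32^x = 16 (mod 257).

Successive powers of 32 modulo 257:
  32^0=1  32^1=32  32^2=253  32^3=129  32^4=16
So 32^4 ≡ 16 (mod 257), giving x = 4.

4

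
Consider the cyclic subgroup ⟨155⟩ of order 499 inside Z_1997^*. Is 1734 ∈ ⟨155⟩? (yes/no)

1734 ∈ ⟨155⟩ iff 1734^499 ≡ 1 (mod 1997), since |⟨155⟩| = 499.
1734^499 mod 1997 = 1.
Since 1 = 1, 1734 lies in the subgroup.

yes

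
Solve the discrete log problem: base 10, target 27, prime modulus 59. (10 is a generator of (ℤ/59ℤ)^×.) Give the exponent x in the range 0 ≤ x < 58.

38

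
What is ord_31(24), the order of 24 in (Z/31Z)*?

The order of 24 must divide p − 1 = 30 = 2 · 3 · 5.
Divisors: 1, 2, 3, 5, 6, 10, 15, 30.
Check each in increasing order: 24^1 ≡ 24;  24^2 ≡ 18;  24^3 ≡ 29;  24^5 ≡ 26;  24^6 ≡ 4;  24^10 ≡ 25;  24^15 ≡ 30;  24^30 ≡ 1.
Smallest exponent giving 1 is 30.

30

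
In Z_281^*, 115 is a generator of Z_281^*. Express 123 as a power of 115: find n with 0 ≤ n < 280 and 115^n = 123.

128

Baby-step giant-step with m = ceil(sqrt(280)) = 17.
Baby table (115^j mod 281 for j=0..16):
  0:1  1:115  2:18  3:103  4:43  5:168  6:212  7:214
  8:163  9:199  10:124  11:210  12:265  13:127  14:274  15:38
  16:155
Giant step factor: 115^(-17) ≡ 205 (mod 281).
Scan 123·205^i mod 281 for i = 0, 1, …:
  i=0: 123   i=1: 206   i=2: 80   i=3: 102
  i=4: 116   i=5: 176   i=6: 112   i=7: 199
Match at i=7, j=9: n = 7·17 + 9 = 128.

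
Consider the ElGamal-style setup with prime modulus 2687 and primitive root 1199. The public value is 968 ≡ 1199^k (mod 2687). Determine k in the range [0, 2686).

Baby-step giant-step with m = ceil(sqrt(2686)) = 52.
Baby table (1199^j mod 2687 for j=0..51):
  0:1  1:1199  2:56  3:2656  4:449  5:951  6:961  7:2203
  8:76  9:2453  10:1569  11:331  12:1880  13:2414  14:487  15:834
  16:402  17:1025  18:1016  19:973  20:469  21:748  22:2081  23:1583
  24:995  25:2664  26:1980  27:1399  28:713  29:421  30:2310  31:2080
  32:384  33:939  34:8  35:1531  36:448  37:2439  38:905  39:2234
  40:2314  41:1502  42:608  43:815  44:1804  45:2648  46:1605  47:503
  48:1209  49:1298  50:529  51:139
Giant step factor: 1199^(-52) ≡ 762 (mod 2687).
Scan 968·762^i mod 2687 for i = 0, 1, …:
  i=0: 968   i=1: 1378   i=2: 2106   i=3: 633
  i=4: 1373   i=5: 983   i=6: 2060   i=7: 512
  i=8: 529
Match at i=8, j=50: k = 8·52 + 50 = 466.

466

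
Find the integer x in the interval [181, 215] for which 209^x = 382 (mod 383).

191

Compute 209^181 mod 383 = 287, then multiply by 209 repeatedly:
  209^181=287  209^182=235  209^183=91  209^184=252  209^185=197
  209^186=192  209^187=296  209^188=201  209^189=262  209^190=372
  209^191=382
Found 382 at exponent 191.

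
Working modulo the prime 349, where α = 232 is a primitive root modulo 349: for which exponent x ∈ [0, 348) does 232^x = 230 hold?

335

Baby-step giant-step with m = ceil(sqrt(348)) = 19.
Baby table (232^j mod 349 for j=0..18):
  0:1  1:232  2:78  3:297  4:151  5:132  6:261  7:175
  8:116  9:39  10:323  11:250  12:66  13:305  14:262  15:58
  16:194  17:336  18:125
Giant step factor: 232^(-19) ≡ 275 (mod 349).
Scan 230·275^i mod 349 for i = 0, 1, …:
  i=0: 230   i=1: 81   i=2: 288   i=3: 326
  i=4: 306   i=5: 41   i=6: 107   i=7: 109
  i=8: 310   i=9: 94     …   i=16: 84
  i=17: 66
Match at i=17, j=12: x = 17·19 + 12 = 335.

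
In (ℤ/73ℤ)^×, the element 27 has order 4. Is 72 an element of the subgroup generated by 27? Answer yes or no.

yes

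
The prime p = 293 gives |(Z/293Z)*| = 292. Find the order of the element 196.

The order of 196 must divide p − 1 = 292 = 2^2 · 73.
Divisors: 1, 2, 4, 73, 146, 292.
Check each in increasing order: 196^1 ≡ 196;  196^2 ≡ 33;  196^4 ≡ 210;  196^73 ≡ 1.
Smallest exponent giving 1 is 73.

73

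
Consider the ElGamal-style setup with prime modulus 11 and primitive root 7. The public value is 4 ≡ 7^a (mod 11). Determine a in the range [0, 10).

Successive powers of 7 modulo 11:
  7^0=1  7^1=7  7^2=5  7^3=2  7^4=3  7^5=10
  7^6=4
So 7^6 ≡ 4 (mod 11), giving a = 6.

6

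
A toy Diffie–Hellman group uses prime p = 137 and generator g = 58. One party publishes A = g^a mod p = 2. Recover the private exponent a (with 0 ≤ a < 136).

Baby-step giant-step with m = ceil(sqrt(136)) = 12.
Baby table (58^j mod 137 for j=0..11):
  0:1  1:58  2:76  3:24  4:22  5:43  6:28  7:117
  8:73  9:124  10:68  11:108
Giant step factor: 58^(-12) ≡ 18 (mod 137).
Scan 2·18^i mod 137 for i = 0, 1, …:
  i=0: 2   i=1: 36   i=2: 100   i=3: 19
  i=4: 68
Match at i=4, j=10: a = 4·12 + 10 = 58.

58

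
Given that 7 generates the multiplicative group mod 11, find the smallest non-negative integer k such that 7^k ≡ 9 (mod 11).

Successive powers of 7 modulo 11:
  7^0=1  7^1=7  7^2=5  7^3=2  7^4=3  7^5=10
  7^6=4  7^7=6  7^8=9
So 7^8 ≡ 9 (mod 11), giving k = 8.

8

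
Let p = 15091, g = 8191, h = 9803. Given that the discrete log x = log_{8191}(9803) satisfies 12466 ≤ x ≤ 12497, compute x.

12481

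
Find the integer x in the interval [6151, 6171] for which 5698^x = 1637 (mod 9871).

6166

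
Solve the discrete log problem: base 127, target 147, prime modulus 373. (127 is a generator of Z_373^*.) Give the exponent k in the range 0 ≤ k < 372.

230

Baby-step giant-step with m = ceil(sqrt(372)) = 20.
Baby table (127^j mod 373 for j=0..19):
  0:1  1:127  2:90  3:240  4:267  5:339  6:158  7:297
  8:46  9:247  10:37  11:223  12:346  13:301  14:181  15:234
  16:251  17:172  18:210  19:187
Giant step factor: 127^(-20) ≡ 94 (mod 373).
Scan 147·94^i mod 373 for i = 0, 1, …:
  i=0: 147   i=1: 17   i=2: 106   i=3: 266
  i=4: 13   i=5: 103   i=6: 357   i=7: 361
  i=8: 364   i=9: 273   i=10: 298   i=11: 37
Match at i=11, j=10: k = 11·20 + 10 = 230.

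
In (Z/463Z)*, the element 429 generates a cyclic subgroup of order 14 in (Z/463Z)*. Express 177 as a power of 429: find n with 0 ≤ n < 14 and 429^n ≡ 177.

13

Successive powers of 429 modulo 463:
  429^0=1  429^1=429  429^2=230  429^3=51  429^4=118  429^5=155
  429^6=286  429^7=462  429^8=34  429^9=233  429^10=412  429^11=345
  429^12=308  429^13=177
So 429^13 ≡ 177 (mod 463), giving n = 13.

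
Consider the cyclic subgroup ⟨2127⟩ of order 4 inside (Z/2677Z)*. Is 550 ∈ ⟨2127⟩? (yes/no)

yes

550 ∈ ⟨2127⟩ iff 550^4 ≡ 1 (mod 2677), since |⟨2127⟩| = 4.
550^4 mod 2677 = 1.
Since 1 = 1, 550 lies in the subgroup.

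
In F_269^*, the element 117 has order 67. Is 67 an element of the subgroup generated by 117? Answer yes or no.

yes

67 ∈ ⟨117⟩ iff 67^67 ≡ 1 (mod 269), since |⟨117⟩| = 67.
67^67 mod 269 = 1.
Since 1 = 1, 67 lies in the subgroup.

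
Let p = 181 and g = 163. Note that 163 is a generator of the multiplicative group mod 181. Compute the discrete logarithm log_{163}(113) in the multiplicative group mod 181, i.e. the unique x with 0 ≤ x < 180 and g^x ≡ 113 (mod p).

129

Baby-step giant-step with m = ceil(sqrt(180)) = 14.
Baby table (163^j mod 181 for j=0..13):
  0:1  1:163  2:143  3:141  4:177  5:72  6:152  7:160
  8:16  9:74  10:116  11:84  12:117  13:66
Giant step factor: 163^(-14) ≡ 55 (mod 181).
Scan 113·55^i mod 181 for i = 0, 1, …:
  i=0: 113   i=1: 61   i=2: 97   i=3: 86
  i=4: 24   i=5: 53   i=6: 19   i=7: 140
  i=8: 98   i=9: 141
Match at i=9, j=3: x = 9·14 + 3 = 129.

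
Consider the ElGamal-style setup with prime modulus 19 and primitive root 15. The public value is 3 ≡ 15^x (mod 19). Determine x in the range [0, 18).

Successive powers of 15 modulo 19:
  15^0=1  15^1=15  15^2=16  15^3=12  15^4=9  15^5=2
  15^6=11  15^7=13  15^8=5  15^9=18  15^10=4  15^11=3
So 15^11 ≡ 3 (mod 19), giving x = 11.

11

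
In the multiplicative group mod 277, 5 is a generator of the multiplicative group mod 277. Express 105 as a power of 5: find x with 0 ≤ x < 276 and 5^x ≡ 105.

211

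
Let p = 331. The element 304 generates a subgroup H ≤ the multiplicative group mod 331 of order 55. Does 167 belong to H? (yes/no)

yes

167 ∈ ⟨304⟩ iff 167^55 ≡ 1 (mod 331), since |⟨304⟩| = 55.
167^55 mod 331 = 1.
Since 1 = 1, 167 lies in the subgroup.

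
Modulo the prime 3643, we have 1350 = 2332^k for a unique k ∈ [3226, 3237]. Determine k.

3228

Compute 2332^3226 mod 3643 = 1761, then multiply by 2332 repeatedly:
  2332^3226=1761  2332^3227=991  2332^3228=1350
Found 1350 at exponent 3228.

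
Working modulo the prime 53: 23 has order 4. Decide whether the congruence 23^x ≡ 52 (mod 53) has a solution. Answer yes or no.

⟨23⟩ has order 4; its elements mod 53 are {1, 23, 30, 52}.
52 is in this set.

yes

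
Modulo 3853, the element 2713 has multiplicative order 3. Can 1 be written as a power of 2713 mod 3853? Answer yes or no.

yes

⟨2713⟩ has order 3; its elements mod 3853 are {1, 1139, 2713}.
1 is in this set.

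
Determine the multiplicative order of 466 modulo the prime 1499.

1498

The order of 466 must divide p − 1 = 1498 = 2 · 7 · 107.
Divisors: 1, 2, 7, 14, 107, 214, 749, 1498.
Check each in increasing order: 466^1 ≡ 466;  466^2 ≡ 1300;  466^7 ≡ 493;  466^14 ≡ 211;  466^107 ≡ 1348;  466^214 ≡ 316;  466^749 ≡ 1498;  466^1498 ≡ 1.
Smallest exponent giving 1 is 1498.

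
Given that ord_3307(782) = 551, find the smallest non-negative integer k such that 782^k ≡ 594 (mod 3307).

Baby-step giant-step with m = ceil(sqrt(551)) = 24.
Baby table (782^j mod 3307 for j=0..23):
  0:1  1:782  2:3036  3:3033  4:687  5:1500  6:2322  7:261
  8:2375  9:2023  10:1240  11:729  12:1274  13:861  14:1981  15:1466
  16:2190  17:2861  18:1770  19:1814  20:3152  21:1149  22:2321  23:2786
Giant step factor: 782^(-24) ≡ 1656 (mod 3307).
Scan 594·1656^i mod 3307 for i = 0, 1, …:
  i=0: 594   i=1: 1485   i=2: 2059   i=3: 187
  i=4: 2121   i=5: 342   i=6: 855   i=7: 484
  i=8: 1210   i=9: 3025     …   i=15: 496
  i=16: 1240
Match at i=16, j=10: k = 16·24 + 10 = 394.

394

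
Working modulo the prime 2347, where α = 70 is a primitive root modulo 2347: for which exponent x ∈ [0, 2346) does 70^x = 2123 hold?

879

Baby-step giant-step with m = ceil(sqrt(2346)) = 49.
Baby table (70^j mod 2347 for j=0..48):
  0:1  1:70  2:206  3:338  4:190  5:1565  6:1588  7:851
  8:895  9:1628  10:1304  11:2094  12:1066  13:1863  14:1325  15:1217
  16:698  17:1920  18:621  19:1224  20:1188  21:1015  22:640  23:207
  24:408  25:396  26:1903  27:1778  28:69  29:136  30:132  31:2199
  32:1375  33:23  34:1610  35:44  36:733  37:2023  38:790  39:1319
  40:797  41:1809  42:2239  43:1828  44:1222  45:1048  46:603  47:2311
  48:2174
Giant step factor: 70^(-49) ≡ 363 (mod 2347).
Scan 2123·363^i mod 2347 for i = 0, 1, …:
  i=0: 2123   i=1: 833   i=2: 1963   i=3: 1428
  i=4: 2024   i=5: 101   i=6: 1458   i=7: 1179
  i=8: 823   i=9: 680     …   i=16: 1534
  i=17: 603
Match at i=17, j=46: x = 17·49 + 46 = 879.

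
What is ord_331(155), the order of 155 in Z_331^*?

55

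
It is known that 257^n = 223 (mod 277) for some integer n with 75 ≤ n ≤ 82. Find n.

81

Compute 257^75 mod 277 = 32, then multiply by 257 repeatedly:
  257^75=32  257^76=191  257^77=58  257^78=225  257^79=209
  257^80=252  257^81=223
Found 223 at exponent 81.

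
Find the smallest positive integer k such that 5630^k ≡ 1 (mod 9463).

The order of 5630 must divide p − 1 = 9462 = 2 · 3 · 19 · 83.
Divisors: 1, 2, 3, 6, 19, 38, 57, 83, 114, 166, 249, 498, 1577, 3154, 4731, 9462.
Check each in increasing order: 5630^1 ≡ 5630;  5630^2 ≡ 5313;  5630^3 ≡ 9110;  5630^6 ≡ 1590;  5630^19 ≡ 4019;  5630^38 ≡ 8483;  5630^57 ≡ 7451;  5630^83 ≡ 9235;  5630^114 ≡ 7443;  5630^166 ≡ 4669;  5630^249 ≡ 4787;  5630^498 ≡ 5446;  5630^1577 ≡ 9462;  5630^3154 ≡ 1.
Smallest exponent giving 1 is 3154.

3154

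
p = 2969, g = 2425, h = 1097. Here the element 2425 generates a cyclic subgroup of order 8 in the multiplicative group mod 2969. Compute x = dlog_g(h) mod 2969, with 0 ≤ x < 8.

7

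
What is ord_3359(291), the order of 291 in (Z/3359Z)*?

The order of 291 must divide p − 1 = 3358 = 2 · 23 · 73.
Divisors: 1, 2, 23, 46, 73, 146, 1679, 3358.
Check each in increasing order: 291^1 ≡ 291;  291^2 ≡ 706;  291^23 ≡ 1177;  291^46 ≡ 1421;  291^73 ≡ 417;  291^146 ≡ 2580;  291^1679 ≡ 1.
Smallest exponent giving 1 is 1679.

1679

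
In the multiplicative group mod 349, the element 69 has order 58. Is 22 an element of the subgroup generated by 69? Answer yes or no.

no

22 ∈ ⟨69⟩ iff 22^58 ≡ 1 (mod 349), since |⟨69⟩| = 58.
22^58 mod 349 = 122.
Since 122 ≠ 1, 22 does not lie in the subgroup.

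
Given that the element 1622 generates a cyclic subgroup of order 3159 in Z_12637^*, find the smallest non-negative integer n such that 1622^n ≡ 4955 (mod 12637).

2638

Baby-step giant-step with m = ceil(sqrt(3159)) = 57.
Baby table (1622^j mod 12637 for j=0..56):
  0:1  1:1622  2:2388  3:6414  4:3257  5:588  6:5961  7:1437
  8:5606  9:6929  10:4545  11:4619  12:10914  13:10708  14:5138  15:6053
  16:11654  17:10473  18:3078  19:901  20:8167  21:3298  22:3905  23:2773
  24:11671  25:136  26:5763  27:8843  28:351  29:657  30:4146  31:1928
  32:5877  33:4196  34:7206  35:11544  36:8971  37:5775  38:3033  39:3733
  40:1803  41:5319  42:8984  43:1587  44:8803  45:11293  46:6233  47:326
  48:10655  49:7631  50:5859  51:274  52:2133  53:9825  54:893  55:7828
  56:9468
Giant step factor: 1622^(-57) ≡ 6405 (mod 12637).
Scan 4955·6405^i mod 12637 for i = 0, 1, …:
  i=0: 4955   i=1: 5268   i=2: 750   i=3: 1690
  i=4: 7178   i=5: 1684   i=6: 6659   i=7: 1020
  i=8: 12408   i=9: 11784     …   i=45: 8462
  i=46: 11654
Match at i=46, j=16: n = 46·57 + 16 = 2638.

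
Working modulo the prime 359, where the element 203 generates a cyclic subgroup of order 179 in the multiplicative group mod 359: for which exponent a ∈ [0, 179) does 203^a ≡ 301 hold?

132

Baby-step giant-step with m = ceil(sqrt(179)) = 14.
Baby table (203^j mod 359 for j=0..13):
  0:1  1:203  2:283  3:9  4:32  5:34  6:81  7:288
  8:306  9:11  10:79  11:241  12:99  13:352
Giant step factor: 203^(-14) ≡ 24 (mod 359).
Scan 301·24^i mod 359 for i = 0, 1, …:
  i=0: 301   i=1: 44   i=2: 338   i=3: 214
  i=4: 110   i=5: 127   i=6: 176   i=7: 275
  i=8: 138   i=9: 81
Match at i=9, j=6: a = 9·14 + 6 = 132.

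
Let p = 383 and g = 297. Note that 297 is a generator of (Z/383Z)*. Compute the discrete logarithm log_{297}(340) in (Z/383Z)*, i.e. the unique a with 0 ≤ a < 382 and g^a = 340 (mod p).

147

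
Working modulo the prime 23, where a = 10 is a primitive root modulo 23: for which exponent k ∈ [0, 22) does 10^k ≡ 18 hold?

4

Successive powers of 10 modulo 23:
  10^0=1  10^1=10  10^2=8  10^3=11  10^4=18
So 10^4 ≡ 18 (mod 23), giving k = 4.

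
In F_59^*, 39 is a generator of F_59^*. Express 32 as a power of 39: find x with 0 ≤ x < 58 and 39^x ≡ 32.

Baby-step giant-step with m = ceil(sqrt(58)) = 8.
Baby table (39^j mod 59 for j=0..7):
  0:1  1:39  2:46  3:24  4:51  5:42  6:45  7:44
Giant step factor: 39^(-8) ≡ 12 (mod 59).
Scan 32·12^i mod 59 for i = 0, 1, …:
  i=0: 32   i=1: 30   i=2: 6   i=3: 13
  i=4: 38   i=5: 43   i=6: 44
Match at i=6, j=7: x = 6·8 + 7 = 55.

55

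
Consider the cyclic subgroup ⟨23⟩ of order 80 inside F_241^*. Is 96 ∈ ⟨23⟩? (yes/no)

no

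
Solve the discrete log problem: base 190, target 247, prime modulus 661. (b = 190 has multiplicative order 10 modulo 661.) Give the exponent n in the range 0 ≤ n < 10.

Successive powers of 190 modulo 661:
  190^0=1  190^1=190  190^2=406  190^3=464  190^4=247
So 190^4 ≡ 247 (mod 661), giving n = 4.

4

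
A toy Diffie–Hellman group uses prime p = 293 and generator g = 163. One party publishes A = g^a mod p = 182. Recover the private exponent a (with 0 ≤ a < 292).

159

Baby-step giant-step with m = ceil(sqrt(292)) = 18.
Baby table (163^j mod 293 for j=0..17):
  0:1  1:163  2:199  3:207  4:46  5:173  6:71  7:146
  8:65  9:47  10:43  11:270  12:60  13:111  14:220  15:114
  16:123  17:125
Giant step factor: 163^(-18) ≡ 102 (mod 293).
Scan 182·102^i mod 293 for i = 0, 1, …:
  i=0: 182   i=1: 105   i=2: 162   i=3: 116
  i=4: 112   i=5: 290   i=6: 280   i=7: 139
  i=8: 114
Match at i=8, j=15: a = 8·18 + 15 = 159.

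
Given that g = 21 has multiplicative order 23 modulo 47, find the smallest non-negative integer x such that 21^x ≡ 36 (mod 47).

Successive powers of 21 modulo 47:
  21^0=1  21^1=21  21^2=18  21^3=2  21^4=42  21^5=36
So 21^5 ≡ 36 (mod 47), giving x = 5.

5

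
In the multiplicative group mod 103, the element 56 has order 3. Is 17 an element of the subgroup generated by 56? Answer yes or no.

no

⟨56⟩ has order 3; its elements mod 103 are {1, 46, 56}.
17 is not in this set.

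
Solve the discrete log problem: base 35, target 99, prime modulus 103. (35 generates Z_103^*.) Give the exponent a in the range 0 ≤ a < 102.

89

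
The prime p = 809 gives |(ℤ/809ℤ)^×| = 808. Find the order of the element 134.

The order of 134 must divide p − 1 = 808 = 2^3 · 101.
Divisors: 1, 2, 4, 8, 101, 202, 404, 808.
Check each in increasing order: 134^1 ≡ 134;  134^2 ≡ 158;  134^4 ≡ 694;  134^8 ≡ 281;  134^101 ≡ 44;  134^202 ≡ 318;  134^404 ≡ 808;  134^808 ≡ 1.
Smallest exponent giving 1 is 808.

808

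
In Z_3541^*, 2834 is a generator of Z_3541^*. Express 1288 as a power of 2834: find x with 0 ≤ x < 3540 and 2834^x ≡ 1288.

Baby-step giant-step with m = ceil(sqrt(3540)) = 60.
Baby table (2834^j mod 3541 for j=0..59):
  0:1  1:2834  2:568  3:2098  4:393  5:1888  6:141  7:3002
  8:2186  9:1915  10:2298  11:633  12:2176  13:1903  14:159  15:899
  16:1787  17:728  18:2290  19:2748  20:1173  21:2824  22:556  23:3500
  24:659  25:1499  26:2507  27:1592  28:494  29:1301  30:853  31:2440
  32:2928  33:1389  34:2375  35:2850  36:3420  37:563  38:2092  39:1094
  40:2021  41:1717  42:644  43:1481  44:1069  45:1991  46:1681  47:1309
  48:2279  49:3443  50:2007  51:992  52:3315  53:437  54:2649  55:346
  56:3248  57:1773  58:3  59:1420
Giant step factor: 2834^(-60) ≡ 3115 (mod 3541).
Scan 1288·3115^i mod 3541 for i = 0, 1, …:
  i=0: 1288   i=1: 167   i=2: 3219   i=3: 2614
  i=4: 1851   i=5: 1117   i=6: 2193   i=7: 606
  i=8: 337   i=9: 1619     …   i=15: 362
  i=16: 1592
Match at i=16, j=27: x = 16·60 + 27 = 987.

987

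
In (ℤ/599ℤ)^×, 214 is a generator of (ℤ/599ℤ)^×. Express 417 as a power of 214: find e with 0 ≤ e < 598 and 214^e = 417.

42

Baby-step giant-step with m = ceil(sqrt(598)) = 25.
Baby table (214^j mod 599 for j=0..24):
  0:1  1:214  2:272  3:105  4:307  5:407  6:243  7:488
  8:206  9:357  10:325  11:66  12:347  13:581  14:341  15:495
  16:506  17:464  18:461  19:418  20:201  21:485  22:163  23:140
  24:10
Giant step factor: 214^(-25) ≡ 241 (mod 599).
Scan 417·241^i mod 599 for i = 0, 1, …:
  i=0: 417   i=1: 464
Match at i=1, j=17: e = 1·25 + 17 = 42.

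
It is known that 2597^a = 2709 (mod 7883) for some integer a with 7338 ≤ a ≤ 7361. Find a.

7358

Compute 2597^7338 mod 7883 = 695, then multiply by 2597 repeatedly:
  2597^7338=695  2597^7339=7591  2597^7340=6327  2597^7341=3047  2597^7342=6410
  2597^7343=5757  2597^7344=4761  2597^7345=3773  2597^7346=7795  2597^7347=71
  2597^7348=3078  2597^7349=204  2597^7350=1627  2597^7351=31  2597^7352=1677
  2597^7353=3753  2597^7354=3153  2597^7355=5787  2597^7356=3841  2597^7357=3082
  2597^7358=2709
Found 2709 at exponent 7358.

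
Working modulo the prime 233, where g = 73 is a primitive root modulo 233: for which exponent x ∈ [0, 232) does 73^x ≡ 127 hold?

Baby-step giant-step with m = ceil(sqrt(232)) = 16.
Baby table (73^j mod 233 for j=0..15):
  0:1  1:73  2:203  3:140  4:201  5:227  6:28  7:180
  8:92  9:192  10:36  11:65  12:85  13:147  14:13  15:17
Giant step factor: 73^(-16) ≡ 46 (mod 233).
Scan 127·46^i mod 233 for i = 0, 1, …:
  i=0: 127   i=1: 17
Match at i=1, j=15: x = 1·16 + 15 = 31.

31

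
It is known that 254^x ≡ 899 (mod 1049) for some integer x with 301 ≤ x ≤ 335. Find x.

323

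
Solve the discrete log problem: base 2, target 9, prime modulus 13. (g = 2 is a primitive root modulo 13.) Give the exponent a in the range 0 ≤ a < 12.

Successive powers of 2 modulo 13:
  2^0=1  2^1=2  2^2=4  2^3=8  2^4=3  2^5=6
  2^6=12  2^7=11  2^8=9
So 2^8 ≡ 9 (mod 13), giving a = 8.

8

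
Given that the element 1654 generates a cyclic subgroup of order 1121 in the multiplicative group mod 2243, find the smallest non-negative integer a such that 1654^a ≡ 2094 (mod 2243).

Baby-step giant-step with m = ceil(sqrt(1121)) = 34.
Baby table (1654^j mod 2243 for j=0..33):
  0:1  1:1654  2:1499  3:831  4:1758  5:804  6:1960  7:705
  8:1953  9:342  10:432  11:1254  12:1584  13:112  14:1322  15:1906
  16:1109  17:1755  18:328  19:1949  20:455  21:1165  22:173  23:1281
  24:1382  25:211  26:1329  27:26  28:387  29:843  30:1419  31:848
  32:717  33:1614
Giant step factor: 1654^(-34) ≡ 2028 (mod 2243).
Scan 2094·2028^i mod 2243 for i = 0, 1, …:
  i=0: 2094   i=1: 633   i=2: 728   i=3: 490
  i=4: 71   i=5: 436   i=6: 466   i=7: 745
  i=8: 1321   i=9: 846     …   i=31: 1202
  i=32: 1758
Match at i=32, j=4: a = 32·34 + 4 = 1092.

1092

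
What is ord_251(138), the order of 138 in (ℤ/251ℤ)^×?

10

The order of 138 must divide p − 1 = 250 = 2 · 5^3.
Divisors: 1, 2, 5, 10, 25, 50, 125, 250.
Check each in increasing order: 138^1 ≡ 138;  138^2 ≡ 219;  138^5 ≡ 250;  138^10 ≡ 1.
Smallest exponent giving 1 is 10.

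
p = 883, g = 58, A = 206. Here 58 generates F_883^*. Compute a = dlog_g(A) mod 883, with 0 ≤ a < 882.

Baby-step giant-step with m = ceil(sqrt(882)) = 30.
Baby table (58^j mod 883 for j=0..29):
  0:1  1:58  2:715  3:852  4:851  5:793  6:78  7:109
  8:141  9:231  10:153  11:44  12:786  13:555  14:402  15:358
  16:455  17:783  18:381  19:23  20:451  21:551  22:170  23:147
  24:579  25:28  26:741  27:594  28:15  29:870
Giant step factor: 58^(-30) ≡ 486 (mod 883).
Scan 206·486^i mod 883 for i = 0, 1, …:
  i=0: 206   i=1: 337   i=2: 427   i=3: 17
  i=4: 315   i=5: 331   i=6: 160   i=7: 56
  i=8: 726   i=9: 519   i=10: 579
Match at i=10, j=24: a = 10·30 + 24 = 324.

324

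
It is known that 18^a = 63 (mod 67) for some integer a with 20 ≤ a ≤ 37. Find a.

23

Compute 18^20 mod 67 = 21, then multiply by 18 repeatedly:
  18^20=21  18^21=43  18^22=37  18^23=63
Found 63 at exponent 23.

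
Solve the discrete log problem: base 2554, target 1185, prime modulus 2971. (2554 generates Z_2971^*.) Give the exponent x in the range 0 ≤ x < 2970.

2925

Baby-step giant-step with m = ceil(sqrt(2970)) = 55.
Baby table (2554^j mod 2971 for j=0..54):
  0:1  1:2554  2:1571  3:1484  4:2111  5:2100  6:745  7:1290
  8:2792  9:368  10:1036  11:1754  12:2419  13:1417  14:340  15:828
  16:2331  17:2461  18:1729  19:960  20:765  21:1863  22:1531  23:338
  24:1662  25:2160  26:2464  27:478  28:2702  29:2246  30:2254  31:1889
  32:2573  33:2561  34:1623  35:597  36:615  37:2022  38:590  39:563
  40:2909  41:2086  42:641  43:93  44:2813  45:524  46:1346  47:237
  48:2185  49:952  50:1130  51:1179  52:1543  53:1276  54:2688
Giant step factor: 2554^(-55) ≡ 1197 (mod 2971).
Scan 1185·1197^i mod 2971 for i = 0, 1, …:
  i=0: 1185   i=1: 1278   i=2: 2672   i=3: 1588
  i=4: 2367   i=5: 1936   i=6: 12   i=7: 2480
  i=8: 531   i=9: 2784     …   i=52: 2746
  i=53: 1036
Match at i=53, j=10: x = 53·55 + 10 = 2925.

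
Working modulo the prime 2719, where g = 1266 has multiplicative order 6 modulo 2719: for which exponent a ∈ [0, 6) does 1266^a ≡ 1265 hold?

Successive powers of 1266 modulo 2719:
  1266^0=1  1266^1=1266  1266^2=1265
So 1266^2 ≡ 1265 (mod 2719), giving a = 2.

2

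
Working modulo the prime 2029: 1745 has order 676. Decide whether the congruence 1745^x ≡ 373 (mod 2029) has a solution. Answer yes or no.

no

373 ∈ ⟨1745⟩ iff 373^676 ≡ 1 (mod 2029), since |⟨1745⟩| = 676.
373^676 mod 2029 = 975.
Since 975 ≠ 1, 373 does not lie in the subgroup.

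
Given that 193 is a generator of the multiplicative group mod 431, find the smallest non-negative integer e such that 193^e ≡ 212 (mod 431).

58

Baby-step giant-step with m = ceil(sqrt(430)) = 21.
Baby table (193^j mod 431 for j=0..20):
  0:1  1:193  2:183  3:408  4:302  5:101  6:98  7:381
  8:263  9:332  10:288  11:416  12:122  13:272  14:345  15:211
  16:209  17:254  18:319  19:365  20:192
Giant step factor: 193^(-21) ≡ 43 (mod 431).
Scan 212·43^i mod 431 for i = 0, 1, …:
  i=0: 212   i=1: 65   i=2: 209
Match at i=2, j=16: e = 2·21 + 16 = 58.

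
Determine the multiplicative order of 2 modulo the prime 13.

The order of 2 must divide p − 1 = 12 = 2^2 · 3.
Divisors: 1, 2, 3, 4, 6, 12.
Check each in increasing order: 2^1 ≡ 2;  2^2 ≡ 4;  2^3 ≡ 8;  2^4 ≡ 3;  2^6 ≡ 12;  2^12 ≡ 1.
Smallest exponent giving 1 is 12.

12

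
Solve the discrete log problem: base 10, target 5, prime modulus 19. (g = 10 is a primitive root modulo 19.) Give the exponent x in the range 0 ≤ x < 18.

2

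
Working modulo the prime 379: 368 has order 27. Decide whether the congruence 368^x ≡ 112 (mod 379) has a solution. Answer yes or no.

no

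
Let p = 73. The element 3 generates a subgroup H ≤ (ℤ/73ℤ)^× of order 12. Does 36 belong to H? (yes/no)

36 ∈ ⟨3⟩ iff 36^12 ≡ 1 (mod 73), since |⟨3⟩| = 12.
36^12 mod 73 = 64.
Since 64 ≠ 1, 36 does not lie in the subgroup.

no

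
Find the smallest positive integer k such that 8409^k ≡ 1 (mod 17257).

5752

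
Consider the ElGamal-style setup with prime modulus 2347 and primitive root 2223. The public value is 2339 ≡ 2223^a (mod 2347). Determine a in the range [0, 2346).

1320

Baby-step giant-step with m = ceil(sqrt(2346)) = 49.
Baby table (2223^j mod 2347 for j=0..48):
  0:1  1:2223  2:1294  3:1487  4:1025  5:1985  6:295  7:972
  8:1516  9:2123  10:1959  11:1172  12:186  13:406  14:1290  15:1983
  16:543  17:731  18:889  19:73  20:336  21:582  22:589  23:2068
  24:1738  25:412  26:546  27:359  28:77  29:2187  30:1064  31:1843
  32:1474  33:290  34:1592  35:2087  36:1729  37:1528  38:635  39:1058
  40:240  41:751  42:756  43:136  44:1912  45:2306  46:390  47:927
  48:55
Giant step factor: 2223^(-49) ≡ 531 (mod 2347).
Scan 2339·531^i mod 2347 for i = 0, 1, …:
  i=0: 2339   i=1: 446   i=2: 2126   i=3: 2346
  i=4: 1816   i=5: 2026   i=6: 880   i=7: 227
  i=8: 840   i=9: 110     …   i=25: 1698
  i=26: 390
Match at i=26, j=46: a = 26·49 + 46 = 1320.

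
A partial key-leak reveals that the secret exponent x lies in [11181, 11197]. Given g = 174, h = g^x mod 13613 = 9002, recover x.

11187

Compute 174^11181 mod 13613 = 1806, then multiply by 174 repeatedly:
  174^11181=1806  174^11182=1145  174^11183=8648  174^11184=7322  174^11185=8019
  174^11186=6780  174^11187=9002
Found 9002 at exponent 11187.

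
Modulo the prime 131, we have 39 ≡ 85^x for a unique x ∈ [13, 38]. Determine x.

20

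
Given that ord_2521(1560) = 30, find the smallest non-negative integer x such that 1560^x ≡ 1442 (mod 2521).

12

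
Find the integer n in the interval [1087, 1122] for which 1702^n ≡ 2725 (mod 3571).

Compute 1702^1087 mod 3571 = 3070, then multiply by 1702 repeatedly:
  1702^1087=3070  1702^1088=767  1702^1089=2019  1702^1090=1036  1702^1091=2769
  1702^1092=2689  1702^1093=2227  1702^1094=1523  1702^1095=3171  1702^1096=1261
  1702^1097=51  1702^1098=1098  1702^1099=1163  1702^1100=1092  1702^1101=1664
  1702^1102=325  1702^1103=3216  1702^1104=2860  1702^1105=447  1702^1106=171
  1702^1107=1791  1702^1108=2219  1702^1109=2191  1702^1110=958  1702^1111=2140
  1702^1112=3431  1702^1113=977  1702^1114=2339  1702^1115=2884  1702^1116=2014
  1702^1117=3239  1702^1118=2725
Found 2725 at exponent 1118.

1118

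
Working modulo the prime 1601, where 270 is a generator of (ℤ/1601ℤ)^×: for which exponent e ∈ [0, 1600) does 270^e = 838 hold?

Baby-step giant-step with m = ceil(sqrt(1600)) = 40.
Baby table (270^j mod 1601 for j=0..39):
  0:1  1:270  2:855  3:306  4:969  5:667  6:778  7:329
  8:775  9:1120  10:1412  11:202  12:106  13:1403  14:974  15:416
  16:250  17:258  18:817  19:1253  20:499  21:246  22:779  23:599
  24:29  25:1426  26:780  27:869  28:884  29:131  30:148  31:1536
  32:61  33:460  34:923  35:1055  36:1473  37:662  38:1029  39:857
Giant step factor: 270^(-40) ≡ 1126 (mod 1601).
Scan 838·1126^i mod 1601 for i = 0, 1, …:
  i=0: 838   i=1: 599
Match at i=1, j=23: e = 1·40 + 23 = 63.

63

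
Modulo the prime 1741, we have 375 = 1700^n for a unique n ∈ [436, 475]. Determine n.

458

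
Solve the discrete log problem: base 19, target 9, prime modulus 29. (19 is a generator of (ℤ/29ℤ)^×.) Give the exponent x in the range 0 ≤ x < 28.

26

Successive powers of 19 modulo 29:
  19^0=1  19^1=19  19^2=13  19^3=15  19^4=24  19^5=21
  19^6=22  19^7=12  19^8=25  19^9=11  19^10=6  19^11=27
  19^12=20  19^13=3  19^14=28  19^15=10  19^16=16  19^17=14
  19^18=5  19^19=8  19^20=7  19^21=17  19^22=4  19^23=18
  19^24=23  19^25=2  19^26=9
So 19^26 ≡ 9 (mod 29), giving x = 26.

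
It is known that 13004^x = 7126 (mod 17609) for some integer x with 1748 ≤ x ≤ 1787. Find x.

1779

Compute 13004^1748 mod 17609 = 9786, then multiply by 13004 repeatedly:
  13004^1748=9786  13004^1749=14510  13004^1750=7605  13004^1751=3276  13004^1752=4933
  13004^1753=16754  13004^1754=10468  13004^1755=8302  13004^1756=16038  13004^1757=14765
  13004^1758=13133  13004^1759=9450  13004^1760=12198  13004^1761=920  13004^1762=7169
  13004^1763=3630  13004^1764=12400  13004^1765=3987  13004^1766=6052  13004^1767=5587
  13004^1768=16223  13004^1769=8072  13004^1770=1039  13004^1771=5053  13004^1772=10033
  13004^1773=4051  13004^1774=10685  13004^1775=12730  13004^1776=16320  13004^1777=1612
  13004^1778=7738  13004^1779=7126
Found 7126 at exponent 1779.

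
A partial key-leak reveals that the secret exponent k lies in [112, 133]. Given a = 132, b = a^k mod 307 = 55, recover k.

Compute 132^112 mod 307 = 264, then multiply by 132 repeatedly:
  132^112=264  132^113=157  132^114=155  132^115=198  132^116=41
  132^117=193  132^118=302  132^119=261  132^120=68  132^121=73
  132^122=119  132^123=51  132^124=285  132^125=166  132^126=115
  132^127=137  132^128=278  132^129=163  132^130=26  132^131=55
Found 55 at exponent 131.

131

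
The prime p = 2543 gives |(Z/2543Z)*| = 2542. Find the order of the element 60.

The order of 60 must divide p − 1 = 2542 = 2 · 31 · 41.
Divisors: 1, 2, 31, 41, 62, 82, 1271, 2542.
Check each in increasing order: 60^1 ≡ 60;  60^2 ≡ 1057;  60^31 ≡ 84;  60^41 ≡ 1770;  60^62 ≡ 1970;  60^82 ≡ 2467;  60^1271 ≡ 2542;  60^2542 ≡ 1.
Smallest exponent giving 1 is 2542.

2542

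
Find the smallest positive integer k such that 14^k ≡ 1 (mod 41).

8

The order of 14 must divide p − 1 = 40 = 2^3 · 5.
Divisors: 1, 2, 4, 5, 8, 10, 20, 40.
Check each in increasing order: 14^1 ≡ 14;  14^2 ≡ 32;  14^4 ≡ 40;  14^5 ≡ 27;  14^8 ≡ 1.
Smallest exponent giving 1 is 8.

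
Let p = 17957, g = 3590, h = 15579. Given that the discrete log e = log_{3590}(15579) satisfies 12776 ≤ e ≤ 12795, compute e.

Compute 3590^12776 mod 17957 = 13490, then multiply by 3590 repeatedly:
  3590^12776=13490  3590^12777=17028  3590^12778=4892  3590^12779=334  3590^12780=13898
  3590^12781=9274  3590^12782=1382  3590^12783=5248  3590^12784=3427  3590^12785=2385
  3590^12786=14618  3590^12787=8266  3590^12788=9976  3590^12789=7582  3590^12790=14525
  3590^12791=15579
Found 15579 at exponent 12791.

12791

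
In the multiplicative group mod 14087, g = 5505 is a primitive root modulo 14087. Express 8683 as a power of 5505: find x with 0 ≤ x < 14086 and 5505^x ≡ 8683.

9079

Baby-step giant-step with m = ceil(sqrt(14086)) = 119.
Baby table (5505^j mod 14087 for j=0..118):
  0:1  1:5505  2:3888  3:5287  4:1193  5:2923  6:3761  7:10502
  8:462  9:7650  10:7207  11:5543  12:1773  13:12161  14:4881  15:5996
  16:2139  17:12550  18:5102  19:11119  20:2080  21:11756  22:1102  23:9100
  24:2128  25:8343  26:4595  27:9310  28:3044  29:7777  30:1992  31:6274
  32:11133  33:8715  34:9840  35:4685  36:11715  37:789  38:4649  39:10753
  40:1691  41:11535  42:10066  43:9159  44:2922  45:12343  46:6614  47:9262
  48:6457  49:4284  50:1782  51:5358  52:11699  53:11318  54:12876  55:10683
  56:10777  57:7028  58:6238  59:10171  60:9617  61:2639  62:3998  63:5096
  64:6263  65:6926  66:8208  67:8031  68:5649  69:7736  70:1679  71:1823
  72:5671  73:2063  74:2693  75:5441  76:3743  77:10021  78:913  79:11093
  80:13907  81:9277  82:4510  83:6256  84:10652  85:9166  86:13283  87:11385
  88:1362  89:3526  90:12831  91:2437  92:4861  93:8592  94:8901  95:5419
  96:9416  97:9007  98:11382  99:13021  100:5949  101:11057  102:12945  103:10179
  104:11396  105:5569  106:4033  107:553  108:1473  109:8840  110:7702  111:11727
  112:10501  113:9044  114:3762  115:1920  116:4350  117:12937  118:8400
Giant step factor: 5505^(-119) ≡ 11433 (mod 14087).
Scan 8683·11433^i mod 14087 for i = 0, 1, …:
  i=0: 8683   i=1: 1650   i=2: 1957   i=3: 4225
  i=4: 102   i=5: 11032   i=6: 7945   i=7: 2209
  i=8: 11593   i=9: 12273     …   i=75: 8305
  i=76: 4685
Match at i=76, j=35: x = 76·119 + 35 = 9079.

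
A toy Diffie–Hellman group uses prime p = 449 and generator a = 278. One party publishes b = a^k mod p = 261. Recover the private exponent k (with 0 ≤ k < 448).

329

Baby-step giant-step with m = ceil(sqrt(448)) = 22.
Baby table (278^j mod 449 for j=0..21):
  0:1  1:278  2:56  3:302  4:442  5:299  6:57  7:131
  8:49  9:152  10:50  11:430  12:106  13:283  14:99  15:133
  16:156  17:264  18:205  19:416  20:255  21:397
Giant step factor: 278^(-22) ≡ 250 (mod 449).
Scan 261·250^i mod 449 for i = 0, 1, …:
  i=0: 261   i=1: 145   i=2: 330   i=3: 333
  i=4: 185   i=5: 3   i=6: 301   i=7: 267
  i=8: 298   i=9: 415     …   i=13: 86
  i=14: 397
Match at i=14, j=21: k = 14·22 + 21 = 329.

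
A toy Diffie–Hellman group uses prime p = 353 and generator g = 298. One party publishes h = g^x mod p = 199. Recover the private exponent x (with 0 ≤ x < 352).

19

Successive powers of 298 modulo 353:
  298^0=1  298^1=298  298^2=201  298^3=241  298^4=159  298^5=80
  298^6=189  298^7=195  298^8=218  298^9=12  298^10=46  298^11=294
  298^12=68  298^13=143  298^14=254  298^15=150  298^16=222  298^17=145
  298^18=144  298^19=199
So 298^19 ≡ 199 (mod 353), giving x = 19.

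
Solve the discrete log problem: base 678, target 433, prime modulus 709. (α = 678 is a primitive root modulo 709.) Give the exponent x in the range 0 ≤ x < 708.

7

Successive powers of 678 modulo 709:
  678^0=1  678^1=678  678^2=252  678^3=696  678^4=403  678^5=269
  678^6=169  678^7=433
So 678^7 ≡ 433 (mod 709), giving x = 7.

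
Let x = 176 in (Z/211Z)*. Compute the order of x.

105

The order of 176 must divide p − 1 = 210 = 2 · 3 · 5 · 7.
Divisors: 1, 2, 3, 5, 6, 7, 10, 14, 15, 21, 30, 35, 42, 70, 105, 210.
Check each in increasing order: 176^1 ≡ 176;  176^2 ≡ 170;  176^3 ≡ 169;  176^5 ≡ 34;  176^6 ≡ 76;  176^7 ≡ 83;  176^10 ≡ 101;  176^14 ≡ 137;  176^15 ≡ 58;  176^21 ≡ 188;  176^30 ≡ 199;  176^35 ≡ 14;  176^42 ≡ 107;  176^70 ≡ 196;  176^105 ≡ 1.
Smallest exponent giving 1 is 105.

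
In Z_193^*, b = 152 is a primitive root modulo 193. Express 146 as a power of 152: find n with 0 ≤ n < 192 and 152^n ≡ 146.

107

Baby-step giant-step with m = ceil(sqrt(192)) = 14.
Baby table (152^j mod 193 for j=0..13):
  0:1  1:152  2:137  3:173  4:48  5:155  6:14  7:5
  8:181  9:106  10:93  11:47  12:3  13:70
Giant step factor: 152^(-14) ≡ 139 (mod 193).
Scan 146·139^i mod 193 for i = 0, 1, …:
  i=0: 146   i=1: 29   i=2: 171   i=3: 30
  i=4: 117   i=5: 51   i=6: 141   i=7: 106
Match at i=7, j=9: n = 7·14 + 9 = 107.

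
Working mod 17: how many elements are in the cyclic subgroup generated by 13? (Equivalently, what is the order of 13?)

4

The order of 13 must divide p − 1 = 16 = 2^4.
Divisors: 1, 2, 4, 8, 16.
Check each in increasing order: 13^1 ≡ 13;  13^2 ≡ 16;  13^4 ≡ 1.
Smallest exponent giving 1 is 4.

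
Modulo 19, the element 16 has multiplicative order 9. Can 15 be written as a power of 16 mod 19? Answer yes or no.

no

⟨16⟩ has order 9; its elements mod 19 are {1, 4, 5, 6, 7, 9, 11, 16, 17}.
15 is not in this set.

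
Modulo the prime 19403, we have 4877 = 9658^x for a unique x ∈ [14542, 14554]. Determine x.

14545

Compute 9658^14542 mod 19403 = 12477, then multiply by 9658 repeatedly:
  9658^14542=12477  9658^14543=10236  9658^14544=1003  9658^14545=4877
Found 4877 at exponent 14545.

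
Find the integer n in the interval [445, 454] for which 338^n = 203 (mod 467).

Compute 338^445 mod 467 = 126, then multiply by 338 repeatedly:
  338^445=126  338^446=91  338^447=403  338^448=317  338^449=203
Found 203 at exponent 449.

449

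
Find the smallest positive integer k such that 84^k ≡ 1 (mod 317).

The order of 84 must divide p − 1 = 316 = 2^2 · 79.
Divisors: 1, 2, 4, 79, 158, 316.
Check each in increasing order: 84^1 ≡ 84;  84^2 ≡ 82;  84^4 ≡ 67;  84^79 ≡ 203;  84^158 ≡ 316;  84^316 ≡ 1.
Smallest exponent giving 1 is 316.

316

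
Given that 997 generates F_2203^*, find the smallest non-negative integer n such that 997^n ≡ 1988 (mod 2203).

61

Baby-step giant-step with m = ceil(sqrt(2202)) = 47.
Baby table (997^j mod 2203 for j=0..46):
  0:1  1:997  2:456  3:814  4:854  5:1080  6:1696  7:1211
  8:123  9:1466  10:1013  11:987  12:1501  13:660  14:1526  15:1352
  16:1911  17:1875  18:1231  19:236  20:1774  21:1872  22:443  23:1071
  24:1535  25:1513  26:1609  27:389  28:105  29:1144  30:1617  31:1756
  32:1550  33:1047  34:1840  35:1584  36:1900  37:1923  38:621  39:94
  40:1192  41:1007  42:1614  43:968  44:182  45:808  46:1481
Giant step factor: 997^(-47) ≡ 1909 (mod 2203).
Scan 1988·1909^i mod 2203 for i = 0, 1, …:
  i=0: 1988   i=1: 1526
Match at i=1, j=14: n = 1·47 + 14 = 61.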